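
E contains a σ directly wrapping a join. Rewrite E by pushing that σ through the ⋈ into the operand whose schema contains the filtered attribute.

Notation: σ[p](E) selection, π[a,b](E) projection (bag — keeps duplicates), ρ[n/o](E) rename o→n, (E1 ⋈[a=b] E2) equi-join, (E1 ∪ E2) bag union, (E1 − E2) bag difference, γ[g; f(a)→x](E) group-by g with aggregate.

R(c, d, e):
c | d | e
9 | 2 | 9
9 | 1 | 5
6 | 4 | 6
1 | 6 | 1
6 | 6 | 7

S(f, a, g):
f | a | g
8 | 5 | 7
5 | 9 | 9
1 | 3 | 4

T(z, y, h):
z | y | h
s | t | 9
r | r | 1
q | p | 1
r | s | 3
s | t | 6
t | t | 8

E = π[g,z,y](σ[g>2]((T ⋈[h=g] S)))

σ filters on g, owned by the right side.
E' = π[g,z,y]((T ⋈[h=g] σ[g>2](S)))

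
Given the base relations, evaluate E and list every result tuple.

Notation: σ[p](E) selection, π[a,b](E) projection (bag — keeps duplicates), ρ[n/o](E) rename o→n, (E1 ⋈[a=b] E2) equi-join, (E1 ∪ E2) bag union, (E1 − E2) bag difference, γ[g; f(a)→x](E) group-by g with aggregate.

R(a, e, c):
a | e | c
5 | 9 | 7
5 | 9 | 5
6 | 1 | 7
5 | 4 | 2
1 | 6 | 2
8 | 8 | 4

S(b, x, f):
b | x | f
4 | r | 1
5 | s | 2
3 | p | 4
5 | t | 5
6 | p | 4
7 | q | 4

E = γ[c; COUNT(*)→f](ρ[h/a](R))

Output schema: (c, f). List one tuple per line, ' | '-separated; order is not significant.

Row counts bottom-up:
  R → 6
  ρ[h/a](R) → 6
  γ[c; COUNT(*)→f](ρ[h/a](R)) → 4

== RESULT ==
c | f
2 | 2
4 | 1
5 | 1
7 | 2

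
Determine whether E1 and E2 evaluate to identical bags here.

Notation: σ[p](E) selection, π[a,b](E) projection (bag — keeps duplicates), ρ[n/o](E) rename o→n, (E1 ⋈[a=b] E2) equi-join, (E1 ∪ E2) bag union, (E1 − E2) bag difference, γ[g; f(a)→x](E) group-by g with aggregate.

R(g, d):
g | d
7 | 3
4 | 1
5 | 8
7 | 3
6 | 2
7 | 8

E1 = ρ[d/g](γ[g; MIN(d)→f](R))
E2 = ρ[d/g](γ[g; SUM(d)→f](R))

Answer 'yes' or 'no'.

E1 per-node cardinality:
  R → 6
  γ[g; MIN(d)→f](R) → 4
  ρ[d/g](γ[g; MIN(d)→f](R)) → 4
E2 per-node cardinality:
  R → 6
  γ[g; SUM(d)→f](R) → 4
  ρ[d/g](γ[g; SUM(d)→f](R)) → 4

E1 result:
d | f
4 | 1
5 | 8
6 | 2
7 | 3
E2 result:
d | f
4 | 1
5 | 8
6 | 2
7 | 14
Witness: (7, 3) appears 1× in E1 but 0× in E2.

no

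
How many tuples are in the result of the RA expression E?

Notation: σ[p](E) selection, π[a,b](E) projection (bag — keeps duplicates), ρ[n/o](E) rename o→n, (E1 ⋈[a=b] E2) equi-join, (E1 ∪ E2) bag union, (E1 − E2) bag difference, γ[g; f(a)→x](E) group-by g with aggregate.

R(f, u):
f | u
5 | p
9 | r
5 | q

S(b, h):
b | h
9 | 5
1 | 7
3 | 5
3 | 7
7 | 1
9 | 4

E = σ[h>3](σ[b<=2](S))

Row counts bottom-up:
  S → 6
  σ[b<=2](S) → 1
  σ[h>3](σ[b<=2](S)) → 1

|E| = 1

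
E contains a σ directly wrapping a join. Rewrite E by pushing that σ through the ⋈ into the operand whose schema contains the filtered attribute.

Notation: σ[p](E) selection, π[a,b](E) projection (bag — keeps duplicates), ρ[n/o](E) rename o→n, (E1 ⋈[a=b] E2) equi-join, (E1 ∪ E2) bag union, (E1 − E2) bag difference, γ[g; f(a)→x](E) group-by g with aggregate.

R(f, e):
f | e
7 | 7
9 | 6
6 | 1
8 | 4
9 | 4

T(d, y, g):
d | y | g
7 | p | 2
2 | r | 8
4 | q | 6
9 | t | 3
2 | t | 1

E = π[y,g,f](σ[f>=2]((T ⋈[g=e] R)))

σ filters on f, owned by the right side.
E' = π[y,g,f]((T ⋈[g=e] σ[f>=2](R)))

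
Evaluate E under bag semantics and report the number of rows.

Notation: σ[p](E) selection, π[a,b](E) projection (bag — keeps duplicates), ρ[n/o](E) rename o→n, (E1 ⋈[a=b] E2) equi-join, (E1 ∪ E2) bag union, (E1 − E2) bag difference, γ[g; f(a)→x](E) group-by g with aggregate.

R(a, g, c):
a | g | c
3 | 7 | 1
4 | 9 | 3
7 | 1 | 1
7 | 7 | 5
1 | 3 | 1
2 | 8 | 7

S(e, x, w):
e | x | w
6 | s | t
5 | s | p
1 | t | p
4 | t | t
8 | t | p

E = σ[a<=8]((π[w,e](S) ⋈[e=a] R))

Subexpression sizes:
  S → 5
  π[w,e](S) → 5
  R → 6
  (π[w,e](S) ⋈[e=a] R) → 2
  σ[a<=8]((π[w,e](S) ⋈[e=a] R)) → 2

|E| = 2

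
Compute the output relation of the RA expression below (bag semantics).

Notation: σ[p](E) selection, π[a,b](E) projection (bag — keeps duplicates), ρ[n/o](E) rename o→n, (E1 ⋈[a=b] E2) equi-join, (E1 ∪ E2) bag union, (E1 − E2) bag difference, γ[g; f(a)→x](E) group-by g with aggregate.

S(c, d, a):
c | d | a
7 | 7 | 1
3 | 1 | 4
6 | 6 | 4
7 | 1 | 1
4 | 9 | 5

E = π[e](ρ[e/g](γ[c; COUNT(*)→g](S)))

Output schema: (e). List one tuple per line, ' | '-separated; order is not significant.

Per-node cardinality:
  S → 5
  γ[c; COUNT(*)→g](S) → 4
  ρ[e/g](γ[c; COUNT(*)→g](S)) → 4
  π[e](ρ[e/g](γ[c; COUNT(*)→g](S))) → 4

== RESULT ==
e
1
1
1
2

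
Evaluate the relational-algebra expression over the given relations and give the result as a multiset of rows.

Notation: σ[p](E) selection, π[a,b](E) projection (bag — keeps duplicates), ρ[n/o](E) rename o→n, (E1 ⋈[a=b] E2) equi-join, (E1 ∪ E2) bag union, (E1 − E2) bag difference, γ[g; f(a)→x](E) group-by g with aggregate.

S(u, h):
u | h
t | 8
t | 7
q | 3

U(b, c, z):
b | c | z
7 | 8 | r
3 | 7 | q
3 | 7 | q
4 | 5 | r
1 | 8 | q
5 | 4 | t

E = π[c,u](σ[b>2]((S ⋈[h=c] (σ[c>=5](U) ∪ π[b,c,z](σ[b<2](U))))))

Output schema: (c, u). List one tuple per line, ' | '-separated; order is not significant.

Subexpression sizes:
  S → 3
  U → 6
  σ[c>=5](U) → 5
  U → 6
  σ[b<2](U) → 1
  π[b,c,z](σ[b<2](U)) → 1
  (σ[c>=5](U) ∪ π[b,c,z](σ[b<2](U))) → 6
  (S ⋈[h=c] (σ[c>=5](U) ∪ π[b,c,z](σ[b<2](U)))) → 5
  σ[b>2]((S ⋈[h=c] (σ[c>=5](U) ∪ π[b,c,z](σ[b<2](U))))) → 3
  π[c,u](σ[b>2]((S ⋈[h=c] (σ[c>=5](U) ∪ π[b,c,z](σ[b<2](U)))))) → 3

== RESULT ==
c | u
7 | t
7 | t
8 | t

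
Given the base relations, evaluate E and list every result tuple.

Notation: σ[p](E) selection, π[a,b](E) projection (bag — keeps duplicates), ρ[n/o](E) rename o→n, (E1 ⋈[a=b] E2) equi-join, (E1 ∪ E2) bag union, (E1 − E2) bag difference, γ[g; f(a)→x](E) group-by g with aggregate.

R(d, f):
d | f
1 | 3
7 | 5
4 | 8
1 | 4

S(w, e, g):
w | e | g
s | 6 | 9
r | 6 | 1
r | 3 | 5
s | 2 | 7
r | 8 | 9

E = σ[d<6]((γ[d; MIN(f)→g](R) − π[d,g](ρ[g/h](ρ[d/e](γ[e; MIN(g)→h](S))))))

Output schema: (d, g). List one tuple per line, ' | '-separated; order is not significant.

Subexpression sizes:
  R → 4
  γ[d; MIN(f)→g](R) → 3
  S → 5
  γ[e; MIN(g)→h](S) → 4
  ρ[d/e](γ[e; MIN(g)→h](S)) → 4
  ρ[g/h](ρ[d/e](γ[e; MIN(g)→h](S))) → 4
  π[d,g](ρ[g/h](ρ[d/e](γ[e; MIN(g)→h](S)))) → 4
  (γ[d; MIN(f)→g](R) − π[d,g](ρ[g/h](ρ[d/e](γ[e; MIN(g)→h](S))))) → 3
  σ[d<6]((γ[d; MIN(f)→g](R) − π[d,g](ρ[g/h](ρ[d/e](γ[e; MIN(g)→h](S)))))) → 2

== RESULT ==
d | g
1 | 3
4 | 8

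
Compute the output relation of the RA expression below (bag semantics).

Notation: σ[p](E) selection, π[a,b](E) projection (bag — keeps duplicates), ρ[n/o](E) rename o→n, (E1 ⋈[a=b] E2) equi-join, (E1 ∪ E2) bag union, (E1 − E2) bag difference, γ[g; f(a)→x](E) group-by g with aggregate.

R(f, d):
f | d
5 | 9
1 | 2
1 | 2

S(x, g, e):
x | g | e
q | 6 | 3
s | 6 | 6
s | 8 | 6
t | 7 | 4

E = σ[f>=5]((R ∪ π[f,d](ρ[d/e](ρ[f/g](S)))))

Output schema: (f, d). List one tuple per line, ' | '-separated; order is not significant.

Row counts bottom-up:
  R → 3
  S → 4
  ρ[f/g](S) → 4
  ρ[d/e](ρ[f/g](S)) → 4
  π[f,d](ρ[d/e](ρ[f/g](S))) → 4
  (R ∪ π[f,d](ρ[d/e](ρ[f/g](S)))) → 7
  σ[f>=5]((R ∪ π[f,d](ρ[d/e](ρ[f/g](S))))) → 5

== RESULT ==
f | d
5 | 9
6 | 3
6 | 6
7 | 4
8 | 6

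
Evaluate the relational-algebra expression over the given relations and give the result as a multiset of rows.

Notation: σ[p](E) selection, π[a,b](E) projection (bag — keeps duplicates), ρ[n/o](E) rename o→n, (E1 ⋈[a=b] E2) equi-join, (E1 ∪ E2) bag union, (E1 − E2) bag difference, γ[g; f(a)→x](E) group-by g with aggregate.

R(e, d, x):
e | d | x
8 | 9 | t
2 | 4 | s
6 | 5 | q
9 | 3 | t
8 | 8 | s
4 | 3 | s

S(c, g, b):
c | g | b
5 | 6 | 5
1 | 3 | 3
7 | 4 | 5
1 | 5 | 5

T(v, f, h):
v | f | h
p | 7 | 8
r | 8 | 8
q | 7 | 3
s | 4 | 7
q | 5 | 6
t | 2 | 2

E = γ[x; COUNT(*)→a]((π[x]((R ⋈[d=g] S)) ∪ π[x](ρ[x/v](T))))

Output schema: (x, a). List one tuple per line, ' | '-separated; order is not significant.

Stepwise |·|:
  R → 6
  S → 4
  (R ⋈[d=g] S) → 4
  π[x]((R ⋈[d=g] S)) → 4
  T → 6
  ρ[x/v](T) → 6
  π[x](ρ[x/v](T)) → 6
  (π[x]((R ⋈[d=g] S)) ∪ π[x](ρ[x/v](T))) → 10
  γ[x; COUNT(*)→a]((π[x]((R ⋈[d=g] S)) ∪ π[x](ρ[x/v](T)))) → 5

== RESULT ==
x | a
p | 1
q | 3
r | 1
s | 3
t | 2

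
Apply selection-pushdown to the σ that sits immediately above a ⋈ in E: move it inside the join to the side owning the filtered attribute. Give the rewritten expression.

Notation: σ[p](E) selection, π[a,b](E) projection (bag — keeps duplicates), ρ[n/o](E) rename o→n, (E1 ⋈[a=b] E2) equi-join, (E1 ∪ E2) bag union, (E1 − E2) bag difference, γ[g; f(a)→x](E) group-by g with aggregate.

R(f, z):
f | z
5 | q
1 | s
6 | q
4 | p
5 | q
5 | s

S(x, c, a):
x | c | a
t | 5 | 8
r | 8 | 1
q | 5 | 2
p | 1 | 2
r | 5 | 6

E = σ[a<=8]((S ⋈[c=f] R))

σ filters on a, owned by the left side.
E' = (σ[a<=8](S) ⋈[c=f] R)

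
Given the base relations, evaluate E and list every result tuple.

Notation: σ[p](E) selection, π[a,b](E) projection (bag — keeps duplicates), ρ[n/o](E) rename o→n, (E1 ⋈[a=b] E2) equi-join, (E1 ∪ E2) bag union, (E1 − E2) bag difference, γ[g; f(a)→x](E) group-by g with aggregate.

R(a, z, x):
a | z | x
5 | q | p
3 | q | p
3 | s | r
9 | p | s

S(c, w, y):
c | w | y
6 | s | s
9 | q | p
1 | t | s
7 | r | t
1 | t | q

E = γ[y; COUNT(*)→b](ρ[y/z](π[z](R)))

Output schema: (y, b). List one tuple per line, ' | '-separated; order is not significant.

Row counts bottom-up:
  R → 4
  π[z](R) → 4
  ρ[y/z](π[z](R)) → 4
  γ[y; COUNT(*)→b](ρ[y/z](π[z](R))) → 3

== RESULT ==
y | b
p | 1
q | 2
s | 1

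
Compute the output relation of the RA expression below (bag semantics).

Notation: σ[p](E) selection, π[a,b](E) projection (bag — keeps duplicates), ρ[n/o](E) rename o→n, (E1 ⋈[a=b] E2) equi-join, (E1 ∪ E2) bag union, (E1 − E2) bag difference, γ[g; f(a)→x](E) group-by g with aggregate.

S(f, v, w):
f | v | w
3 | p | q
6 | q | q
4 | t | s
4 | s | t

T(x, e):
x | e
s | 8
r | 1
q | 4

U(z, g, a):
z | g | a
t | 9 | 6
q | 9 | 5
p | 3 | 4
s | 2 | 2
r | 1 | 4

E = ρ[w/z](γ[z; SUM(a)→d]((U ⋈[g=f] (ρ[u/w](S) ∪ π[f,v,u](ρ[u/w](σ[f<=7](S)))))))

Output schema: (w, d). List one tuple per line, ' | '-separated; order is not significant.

Row counts bottom-up:
  U → 5
  S → 4
  ρ[u/w](S) → 4
  S → 4
  σ[f<=7](S) → 4
  ρ[u/w](σ[f<=7](S)) → 4
  π[f,v,u](ρ[u/w](σ[f<=7](S))) → 4
  (ρ[u/w](S) ∪ π[f,v,u](ρ[u/w](σ[f<=7](S)))) → 8
  (U ⋈[g=f] (ρ[u/w](S) ∪ π[f,v,u](ρ[u/w](σ[f<=7](S))))) → 2
  γ[z; SUM(a)→d]((U ⋈[g=f] (ρ[u/w](S) ∪ π[f,v,u](ρ[u/w](σ[f<=7](S)))))) → 1
  ρ[w/z](γ[z; SUM(a)→d]((U ⋈[g=f] (ρ[u/w](S) ∪ π[f,v,u](ρ[u/w](σ[f<=7](S))))))) → 1

== RESULT ==
w | d
p | 8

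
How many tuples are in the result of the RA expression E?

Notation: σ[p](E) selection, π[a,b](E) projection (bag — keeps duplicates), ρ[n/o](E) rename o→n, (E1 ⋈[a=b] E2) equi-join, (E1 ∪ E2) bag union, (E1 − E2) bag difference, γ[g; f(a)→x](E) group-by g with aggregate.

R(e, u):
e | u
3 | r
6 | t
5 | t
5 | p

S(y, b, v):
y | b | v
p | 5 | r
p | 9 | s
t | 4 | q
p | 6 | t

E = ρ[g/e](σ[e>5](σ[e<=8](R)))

Per-node cardinality:
  R → 4
  σ[e<=8](R) → 4
  σ[e>5](σ[e<=8](R)) → 1
  ρ[g/e](σ[e>5](σ[e<=8](R))) → 1

|E| = 1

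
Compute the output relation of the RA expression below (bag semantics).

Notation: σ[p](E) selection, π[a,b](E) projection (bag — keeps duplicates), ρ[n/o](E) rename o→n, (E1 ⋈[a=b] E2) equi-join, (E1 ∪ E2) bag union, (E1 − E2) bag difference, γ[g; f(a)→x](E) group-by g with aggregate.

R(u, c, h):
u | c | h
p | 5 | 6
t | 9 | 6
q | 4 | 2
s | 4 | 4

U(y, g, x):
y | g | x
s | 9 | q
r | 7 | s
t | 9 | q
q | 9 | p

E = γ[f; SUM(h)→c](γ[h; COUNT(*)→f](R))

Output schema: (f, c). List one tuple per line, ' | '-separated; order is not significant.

Subexpression sizes:
  R → 4
  γ[h; COUNT(*)→f](R) → 3
  γ[f; SUM(h)→c](γ[h; COUNT(*)→f](R)) → 2

== RESULT ==
f | c
1 | 6
2 | 6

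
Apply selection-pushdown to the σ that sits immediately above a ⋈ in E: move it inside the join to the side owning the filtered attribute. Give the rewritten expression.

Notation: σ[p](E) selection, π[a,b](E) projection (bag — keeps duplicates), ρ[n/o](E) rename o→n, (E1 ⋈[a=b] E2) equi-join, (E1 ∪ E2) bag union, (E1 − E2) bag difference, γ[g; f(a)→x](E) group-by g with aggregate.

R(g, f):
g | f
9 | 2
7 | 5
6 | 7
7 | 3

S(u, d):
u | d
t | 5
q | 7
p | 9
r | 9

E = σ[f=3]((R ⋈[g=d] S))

σ filters on f, owned by the left side.
E' = (σ[f=3](R) ⋈[g=d] S)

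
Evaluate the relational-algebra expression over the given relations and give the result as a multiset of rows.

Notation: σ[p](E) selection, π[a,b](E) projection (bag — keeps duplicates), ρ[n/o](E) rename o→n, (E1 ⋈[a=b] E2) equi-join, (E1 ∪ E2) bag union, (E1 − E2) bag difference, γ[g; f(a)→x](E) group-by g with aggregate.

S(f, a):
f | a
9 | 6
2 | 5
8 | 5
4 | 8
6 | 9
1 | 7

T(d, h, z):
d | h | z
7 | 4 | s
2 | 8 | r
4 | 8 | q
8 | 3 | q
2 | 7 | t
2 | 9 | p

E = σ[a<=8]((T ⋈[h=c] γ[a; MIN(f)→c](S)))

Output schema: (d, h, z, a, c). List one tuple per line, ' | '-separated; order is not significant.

Subexpression sizes:
  T → 6
  S → 6
  γ[a; MIN(f)→c](S) → 5
  (T ⋈[h=c] γ[a; MIN(f)→c](S)) → 2
  σ[a<=8]((T ⋈[h=c] γ[a; MIN(f)→c](S))) → 2

== RESULT ==
d | h | z | a | c
2 | 9 | p | 6 | 9
7 | 4 | s | 8 | 4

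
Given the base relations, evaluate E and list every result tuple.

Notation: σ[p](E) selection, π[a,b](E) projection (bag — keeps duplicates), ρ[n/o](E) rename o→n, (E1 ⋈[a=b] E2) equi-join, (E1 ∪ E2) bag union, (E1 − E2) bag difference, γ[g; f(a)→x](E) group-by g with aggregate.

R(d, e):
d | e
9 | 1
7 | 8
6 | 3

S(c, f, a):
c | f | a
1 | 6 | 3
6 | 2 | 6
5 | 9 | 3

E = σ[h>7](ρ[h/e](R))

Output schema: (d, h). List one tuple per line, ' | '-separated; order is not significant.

Row counts bottom-up:
  R → 3
  ρ[h/e](R) → 3
  σ[h>7](ρ[h/e](R)) → 1

== RESULT ==
d | h
7 | 8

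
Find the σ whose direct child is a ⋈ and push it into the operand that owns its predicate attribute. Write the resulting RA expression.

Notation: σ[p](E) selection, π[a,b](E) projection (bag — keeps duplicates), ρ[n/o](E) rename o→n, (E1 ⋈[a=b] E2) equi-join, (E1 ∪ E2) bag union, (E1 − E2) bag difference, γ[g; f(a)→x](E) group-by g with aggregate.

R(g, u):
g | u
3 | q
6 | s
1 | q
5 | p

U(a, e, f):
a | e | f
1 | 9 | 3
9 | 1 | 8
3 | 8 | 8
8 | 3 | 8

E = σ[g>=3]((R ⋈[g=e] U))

σ filters on g, owned by the left side.
E' = (σ[g>=3](R) ⋈[g=e] U)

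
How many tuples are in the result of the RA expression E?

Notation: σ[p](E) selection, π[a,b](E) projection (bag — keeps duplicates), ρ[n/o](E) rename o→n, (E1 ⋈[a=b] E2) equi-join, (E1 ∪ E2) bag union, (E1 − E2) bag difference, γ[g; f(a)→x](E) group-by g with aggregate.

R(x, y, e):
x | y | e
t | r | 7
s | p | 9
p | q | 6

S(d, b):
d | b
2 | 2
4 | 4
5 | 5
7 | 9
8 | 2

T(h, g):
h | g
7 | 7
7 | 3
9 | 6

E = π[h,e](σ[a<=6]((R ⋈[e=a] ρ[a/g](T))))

Stepwise |·|:
  R → 3
  T → 3
  ρ[a/g](T) → 3
  (R ⋈[e=a] ρ[a/g](T)) → 2
  σ[a<=6]((R ⋈[e=a] ρ[a/g](T))) → 1
  π[h,e](σ[a<=6]((R ⋈[e=a] ρ[a/g](T)))) → 1

|E| = 1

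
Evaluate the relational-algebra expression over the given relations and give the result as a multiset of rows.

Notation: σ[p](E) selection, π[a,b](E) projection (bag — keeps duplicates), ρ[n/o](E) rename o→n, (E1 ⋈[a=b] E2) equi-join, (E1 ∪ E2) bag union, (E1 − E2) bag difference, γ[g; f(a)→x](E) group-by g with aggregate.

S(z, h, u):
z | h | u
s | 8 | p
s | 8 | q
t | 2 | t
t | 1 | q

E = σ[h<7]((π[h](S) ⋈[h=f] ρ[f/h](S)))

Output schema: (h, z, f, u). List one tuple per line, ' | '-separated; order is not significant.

Stepwise |·|:
  S → 4
  π[h](S) → 4
  S → 4
  ρ[f/h](S) → 4
  (π[h](S) ⋈[h=f] ρ[f/h](S)) → 6
  σ[h<7]((π[h](S) ⋈[h=f] ρ[f/h](S))) → 2

== RESULT ==
h | z | f | u
1 | t | 1 | q
2 | t | 2 | t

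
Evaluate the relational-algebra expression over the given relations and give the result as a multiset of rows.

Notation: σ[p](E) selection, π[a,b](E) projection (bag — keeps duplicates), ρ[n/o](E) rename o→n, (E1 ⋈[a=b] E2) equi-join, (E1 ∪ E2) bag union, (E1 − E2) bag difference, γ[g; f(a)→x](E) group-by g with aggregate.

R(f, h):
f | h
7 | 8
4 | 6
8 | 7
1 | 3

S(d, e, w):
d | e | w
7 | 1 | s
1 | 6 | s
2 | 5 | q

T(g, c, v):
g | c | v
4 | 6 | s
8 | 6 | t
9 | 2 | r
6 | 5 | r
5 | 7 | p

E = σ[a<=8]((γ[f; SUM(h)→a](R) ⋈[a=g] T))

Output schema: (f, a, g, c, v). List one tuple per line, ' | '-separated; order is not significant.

Subexpression sizes:
  R → 4
  γ[f; SUM(h)→a](R) → 4
  T → 5
  (γ[f; SUM(h)→a](R) ⋈[a=g] T) → 2
  σ[a<=8]((γ[f; SUM(h)→a](R) ⋈[a=g] T)) → 2

== RESULT ==
f | a | g | c | v
4 | 6 | 6 | 5 | r
7 | 8 | 8 | 6 | t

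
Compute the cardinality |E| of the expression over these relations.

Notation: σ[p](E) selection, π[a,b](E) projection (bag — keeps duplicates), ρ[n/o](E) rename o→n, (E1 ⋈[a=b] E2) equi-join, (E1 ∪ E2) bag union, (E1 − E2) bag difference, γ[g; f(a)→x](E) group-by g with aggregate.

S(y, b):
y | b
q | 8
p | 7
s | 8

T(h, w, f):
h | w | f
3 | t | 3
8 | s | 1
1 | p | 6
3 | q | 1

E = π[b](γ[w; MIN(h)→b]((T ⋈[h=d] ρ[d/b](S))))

Subexpression sizes:
  T → 4
  S → 3
  ρ[d/b](S) → 3
  (T ⋈[h=d] ρ[d/b](S)) → 2
  γ[w; MIN(h)→b]((T ⋈[h=d] ρ[d/b](S))) → 1
  π[b](γ[w; MIN(h)→b]((T ⋈[h=d] ρ[d/b](S)))) → 1

|E| = 1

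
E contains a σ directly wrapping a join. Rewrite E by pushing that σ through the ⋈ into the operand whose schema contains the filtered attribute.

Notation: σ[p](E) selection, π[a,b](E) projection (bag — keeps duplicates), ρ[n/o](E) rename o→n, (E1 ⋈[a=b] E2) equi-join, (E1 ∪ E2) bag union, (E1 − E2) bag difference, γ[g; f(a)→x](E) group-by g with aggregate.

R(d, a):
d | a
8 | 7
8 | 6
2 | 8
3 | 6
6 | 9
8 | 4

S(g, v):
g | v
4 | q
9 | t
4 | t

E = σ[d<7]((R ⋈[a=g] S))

σ filters on d, owned by the left side.
E' = (σ[d<7](R) ⋈[a=g] S)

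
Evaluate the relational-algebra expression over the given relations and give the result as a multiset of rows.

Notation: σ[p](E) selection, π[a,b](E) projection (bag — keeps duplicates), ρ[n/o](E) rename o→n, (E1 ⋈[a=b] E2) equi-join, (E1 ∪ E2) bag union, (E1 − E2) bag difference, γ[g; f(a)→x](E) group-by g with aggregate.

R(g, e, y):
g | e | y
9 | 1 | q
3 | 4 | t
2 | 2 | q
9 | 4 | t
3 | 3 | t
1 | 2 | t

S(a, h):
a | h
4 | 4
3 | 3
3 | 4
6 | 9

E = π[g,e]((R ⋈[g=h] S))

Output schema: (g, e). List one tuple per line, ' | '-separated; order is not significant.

Subexpression sizes:
  R → 6
  S → 4
  (R ⋈[g=h] S) → 4
  π[g,e]((R ⋈[g=h] S)) → 4

== RESULT ==
g | e
3 | 3
3 | 4
9 | 1
9 | 4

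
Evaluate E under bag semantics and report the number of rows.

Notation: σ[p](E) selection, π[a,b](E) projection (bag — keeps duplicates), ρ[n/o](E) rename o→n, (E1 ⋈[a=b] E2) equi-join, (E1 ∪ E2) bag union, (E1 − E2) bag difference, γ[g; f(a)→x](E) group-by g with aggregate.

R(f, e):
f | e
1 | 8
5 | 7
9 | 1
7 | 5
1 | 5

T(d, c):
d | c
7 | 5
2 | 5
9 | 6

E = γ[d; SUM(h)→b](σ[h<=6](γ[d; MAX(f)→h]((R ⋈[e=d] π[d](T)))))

Stepwise |·|:
  R → 5
  T → 3
  π[d](T) → 3
  (R ⋈[e=d] π[d](T)) → 1
  γ[d; MAX(f)→h]((R ⋈[e=d] π[d](T))) → 1
  σ[h<=6](γ[d; MAX(f)→h]((R ⋈[e=d] π[d](T)))) → 1
  γ[d; SUM(h)→b](σ[h<=6](γ[d; MAX(f)→h]((R ⋈[e=d] π[d](T))))) → 1

|E| = 1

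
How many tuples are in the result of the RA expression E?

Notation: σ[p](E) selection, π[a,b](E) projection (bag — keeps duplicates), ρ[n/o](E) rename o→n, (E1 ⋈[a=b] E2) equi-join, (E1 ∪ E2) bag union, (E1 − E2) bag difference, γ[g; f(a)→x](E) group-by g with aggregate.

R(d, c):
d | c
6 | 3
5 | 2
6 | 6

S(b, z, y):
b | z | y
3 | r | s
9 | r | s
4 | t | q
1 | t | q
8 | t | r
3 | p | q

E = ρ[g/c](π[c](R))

Subexpression sizes:
  R → 3
  π[c](R) → 3
  ρ[g/c](π[c](R)) → 3

|E| = 3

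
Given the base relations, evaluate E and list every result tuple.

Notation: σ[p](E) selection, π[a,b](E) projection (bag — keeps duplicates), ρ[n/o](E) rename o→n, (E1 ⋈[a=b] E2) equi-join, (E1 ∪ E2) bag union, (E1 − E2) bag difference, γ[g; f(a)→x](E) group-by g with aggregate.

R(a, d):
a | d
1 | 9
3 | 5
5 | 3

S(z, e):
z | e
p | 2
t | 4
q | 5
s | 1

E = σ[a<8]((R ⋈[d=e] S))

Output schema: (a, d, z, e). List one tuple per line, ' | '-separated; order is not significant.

Row counts bottom-up:
  R → 3
  S → 4
  (R ⋈[d=e] S) → 1
  σ[a<8]((R ⋈[d=e] S)) → 1

== RESULT ==
a | d | z | e
3 | 5 | q | 5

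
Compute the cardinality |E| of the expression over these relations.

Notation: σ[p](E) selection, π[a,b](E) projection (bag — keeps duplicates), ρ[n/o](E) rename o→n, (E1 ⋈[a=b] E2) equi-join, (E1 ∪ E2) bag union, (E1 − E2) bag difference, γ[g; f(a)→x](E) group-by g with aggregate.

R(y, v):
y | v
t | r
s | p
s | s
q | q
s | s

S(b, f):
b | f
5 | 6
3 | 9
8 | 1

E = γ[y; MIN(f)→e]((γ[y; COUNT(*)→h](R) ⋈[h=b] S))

Subexpression sizes:
  R → 5
  γ[y; COUNT(*)→h](R) → 3
  S → 3
  (γ[y; COUNT(*)→h](R) ⋈[h=b] S) → 1
  γ[y; MIN(f)→e]((γ[y; COUNT(*)→h](R) ⋈[h=b] S)) → 1

|E| = 1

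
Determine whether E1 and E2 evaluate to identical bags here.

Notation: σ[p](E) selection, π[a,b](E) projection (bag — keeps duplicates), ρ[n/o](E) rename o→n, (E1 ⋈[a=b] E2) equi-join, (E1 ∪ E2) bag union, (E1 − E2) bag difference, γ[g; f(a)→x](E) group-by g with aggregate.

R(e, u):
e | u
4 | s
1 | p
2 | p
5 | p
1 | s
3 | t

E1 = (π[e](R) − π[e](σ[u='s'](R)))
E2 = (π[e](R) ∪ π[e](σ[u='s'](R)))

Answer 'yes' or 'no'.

E1 subexpression sizes:
  R → 6
  π[e](R) → 6
  R → 6
  σ[u='s'](R) → 2
  π[e](σ[u='s'](R)) → 2
  (π[e](R) − π[e](σ[u='s'](R))) → 4
E2 subexpression sizes:
  R → 6
  π[e](R) → 6
  R → 6
  σ[u='s'](R) → 2
  π[e](σ[u='s'](R)) → 2
  (π[e](R) ∪ π[e](σ[u='s'](R))) → 8

E1 result:
e
1
2
3
5
E2 result:
e
1
1
1
2
3
4
4
5
Witness: (4,) appears 0× in E1 but 2× in E2.

no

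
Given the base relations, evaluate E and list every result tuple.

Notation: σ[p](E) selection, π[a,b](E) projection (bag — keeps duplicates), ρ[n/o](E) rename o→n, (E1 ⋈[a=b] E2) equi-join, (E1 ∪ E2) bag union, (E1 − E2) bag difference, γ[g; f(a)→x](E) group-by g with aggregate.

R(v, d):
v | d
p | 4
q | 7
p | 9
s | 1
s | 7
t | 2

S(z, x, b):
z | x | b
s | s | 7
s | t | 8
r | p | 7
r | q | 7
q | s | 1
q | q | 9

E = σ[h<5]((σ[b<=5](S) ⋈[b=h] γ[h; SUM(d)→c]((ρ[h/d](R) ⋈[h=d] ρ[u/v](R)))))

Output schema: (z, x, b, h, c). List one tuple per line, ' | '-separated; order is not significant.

Subexpression sizes:
  S → 6
  σ[b<=5](S) → 1
  R → 6
  ρ[h/d](R) → 6
  R → 6
  ρ[u/v](R) → 6
  (ρ[h/d](R) ⋈[h=d] ρ[u/v](R)) → 8
  γ[h; SUM(d)→c]((ρ[h/d](R) ⋈[h=d] ρ[u/v](R))) → 5
  (σ[b<=5](S) ⋈[b=h] γ[h; SUM(d)→c]((ρ[h/d](R) ⋈[h=d] ρ[u/v](R)))) → 1
  σ[h<5]((σ[b<=5](S) ⋈[b=h] γ[h; SUM(d)→c]((ρ[h/d](R) ⋈[h=d] ρ[u/v](R))))) → 1

== RESULT ==
z | x | b | h | c
q | s | 1 | 1 | 1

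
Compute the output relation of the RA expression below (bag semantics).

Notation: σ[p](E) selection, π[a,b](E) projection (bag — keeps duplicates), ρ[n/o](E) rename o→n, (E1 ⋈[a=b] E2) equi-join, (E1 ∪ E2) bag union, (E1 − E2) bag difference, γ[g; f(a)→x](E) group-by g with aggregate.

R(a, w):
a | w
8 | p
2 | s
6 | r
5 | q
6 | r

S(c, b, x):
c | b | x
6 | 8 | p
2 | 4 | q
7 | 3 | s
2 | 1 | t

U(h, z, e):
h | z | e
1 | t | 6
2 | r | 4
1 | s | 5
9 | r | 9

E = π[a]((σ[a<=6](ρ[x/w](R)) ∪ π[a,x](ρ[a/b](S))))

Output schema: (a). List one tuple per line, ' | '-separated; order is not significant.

Stepwise |·|:
  R → 5
  ρ[x/w](R) → 5
  σ[a<=6](ρ[x/w](R)) → 4
  S → 4
  ρ[a/b](S) → 4
  π[a,x](ρ[a/b](S)) → 4
  (σ[a<=6](ρ[x/w](R)) ∪ π[a,x](ρ[a/b](S))) → 8
  π[a]((σ[a<=6](ρ[x/w](R)) ∪ π[a,x](ρ[a/b](S)))) → 8

== RESULT ==
a
1
2
3
4
5
6
6
8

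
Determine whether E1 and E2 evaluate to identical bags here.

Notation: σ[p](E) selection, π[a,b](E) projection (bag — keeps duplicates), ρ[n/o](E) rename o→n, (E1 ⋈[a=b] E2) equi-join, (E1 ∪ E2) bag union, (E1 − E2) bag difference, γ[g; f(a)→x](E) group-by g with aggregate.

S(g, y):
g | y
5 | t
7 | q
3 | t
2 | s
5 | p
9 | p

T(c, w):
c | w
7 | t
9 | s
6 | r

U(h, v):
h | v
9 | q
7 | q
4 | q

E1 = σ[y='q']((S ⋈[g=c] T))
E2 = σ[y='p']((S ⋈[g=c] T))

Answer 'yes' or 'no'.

E1 stepwise |·|:
  S → 6
  T → 3
  (S ⋈[g=c] T) → 2
  σ[y='q']((S ⋈[g=c] T)) → 1
E2 stepwise |·|:
  S → 6
  T → 3
  (S ⋈[g=c] T) → 2
  σ[y='p']((S ⋈[g=c] T)) → 1

E1 result:
g | y | c | w
7 | q | 7 | t
E2 result:
g | y | c | w
9 | p | 9 | s
Witness: (7, 'q', 7, 't') appears 1× in E1 but 0× in E2.

no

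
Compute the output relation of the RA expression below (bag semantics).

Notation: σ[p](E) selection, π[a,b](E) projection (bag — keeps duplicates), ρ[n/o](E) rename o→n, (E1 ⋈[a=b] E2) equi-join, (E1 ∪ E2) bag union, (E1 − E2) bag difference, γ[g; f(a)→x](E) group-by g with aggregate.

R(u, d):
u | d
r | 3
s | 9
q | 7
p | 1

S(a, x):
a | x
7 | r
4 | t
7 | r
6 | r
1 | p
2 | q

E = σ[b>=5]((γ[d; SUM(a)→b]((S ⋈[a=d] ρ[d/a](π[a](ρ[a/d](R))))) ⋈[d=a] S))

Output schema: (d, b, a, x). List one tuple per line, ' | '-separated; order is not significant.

Subexpression sizes:
  S → 6
  R → 4
  ρ[a/d](R) → 4
  π[a](ρ[a/d](R)) → 4
  ρ[d/a](π[a](ρ[a/d](R))) → 4
  (S ⋈[a=d] ρ[d/a](π[a](ρ[a/d](R)))) → 3
  γ[d; SUM(a)→b]((S ⋈[a=d] ρ[d/a](π[a](ρ[a/d](R))))) → 2
  S → 6
  (γ[d; SUM(a)→b]((S ⋈[a=d] ρ[d/a](π[a](ρ[a/d](R))))) ⋈[d=a] S) → 3
  σ[b>=5]((γ[d; SUM(a)→b]((S ⋈[a=d] ρ[d/a](π[a](ρ[a/d](R))))) ⋈[d=a] S)) → 2

== RESULT ==
d | b | a | x
7 | 14 | 7 | r
7 | 14 | 7 | r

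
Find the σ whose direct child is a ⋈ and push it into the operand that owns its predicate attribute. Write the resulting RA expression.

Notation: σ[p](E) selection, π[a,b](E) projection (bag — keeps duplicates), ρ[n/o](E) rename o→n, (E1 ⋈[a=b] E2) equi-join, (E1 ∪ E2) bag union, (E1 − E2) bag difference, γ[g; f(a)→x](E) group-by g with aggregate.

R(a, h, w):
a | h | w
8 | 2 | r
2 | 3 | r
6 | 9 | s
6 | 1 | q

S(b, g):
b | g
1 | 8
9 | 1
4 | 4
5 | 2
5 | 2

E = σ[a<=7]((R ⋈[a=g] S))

σ filters on a, owned by the left side.
E' = (σ[a<=7](R) ⋈[a=g] S)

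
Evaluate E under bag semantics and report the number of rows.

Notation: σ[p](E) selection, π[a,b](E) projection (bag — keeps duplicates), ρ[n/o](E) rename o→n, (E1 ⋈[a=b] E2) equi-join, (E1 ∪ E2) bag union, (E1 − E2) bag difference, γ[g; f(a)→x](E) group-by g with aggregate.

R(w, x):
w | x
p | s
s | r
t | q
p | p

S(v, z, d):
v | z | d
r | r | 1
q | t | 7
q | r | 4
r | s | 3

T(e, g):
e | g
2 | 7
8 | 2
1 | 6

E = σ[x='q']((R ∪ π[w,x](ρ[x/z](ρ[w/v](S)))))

Subexpression sizes:
  R → 4
  S → 4
  ρ[w/v](S) → 4
  ρ[x/z](ρ[w/v](S)) → 4
  π[w,x](ρ[x/z](ρ[w/v](S))) → 4
  (R ∪ π[w,x](ρ[x/z](ρ[w/v](S)))) → 8
  σ[x='q']((R ∪ π[w,x](ρ[x/z](ρ[w/v](S))))) → 1

|E| = 1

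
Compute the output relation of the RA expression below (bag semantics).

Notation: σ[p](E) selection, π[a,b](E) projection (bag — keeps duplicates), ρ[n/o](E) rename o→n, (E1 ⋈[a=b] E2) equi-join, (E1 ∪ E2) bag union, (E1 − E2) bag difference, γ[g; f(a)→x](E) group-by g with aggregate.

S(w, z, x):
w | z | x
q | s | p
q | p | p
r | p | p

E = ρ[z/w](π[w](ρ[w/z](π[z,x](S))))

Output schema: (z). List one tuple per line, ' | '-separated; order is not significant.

Stepwise |·|:
  S → 3
  π[z,x](S) → 3
  ρ[w/z](π[z,x](S)) → 3
  π[w](ρ[w/z](π[z,x](S))) → 3
  ρ[z/w](π[w](ρ[w/z](π[z,x](S)))) → 3

== RESULT ==
z
p
p
s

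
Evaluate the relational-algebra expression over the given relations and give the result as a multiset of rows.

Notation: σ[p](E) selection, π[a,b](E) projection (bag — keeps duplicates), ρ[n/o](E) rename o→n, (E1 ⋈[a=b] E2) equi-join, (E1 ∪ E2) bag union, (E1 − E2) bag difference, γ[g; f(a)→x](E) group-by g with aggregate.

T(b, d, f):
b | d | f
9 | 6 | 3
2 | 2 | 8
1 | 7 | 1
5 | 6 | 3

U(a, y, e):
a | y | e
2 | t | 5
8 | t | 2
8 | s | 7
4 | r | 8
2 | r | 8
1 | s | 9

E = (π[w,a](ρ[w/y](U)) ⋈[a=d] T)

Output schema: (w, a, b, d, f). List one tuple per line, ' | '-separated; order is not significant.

Subexpression sizes:
  U → 6
  ρ[w/y](U) → 6
  π[w,a](ρ[w/y](U)) → 6
  T → 4
  (π[w,a](ρ[w/y](U)) ⋈[a=d] T) → 2

== RESULT ==
w | a | b | d | f
r | 2 | 2 | 2 | 8
t | 2 | 2 | 2 | 8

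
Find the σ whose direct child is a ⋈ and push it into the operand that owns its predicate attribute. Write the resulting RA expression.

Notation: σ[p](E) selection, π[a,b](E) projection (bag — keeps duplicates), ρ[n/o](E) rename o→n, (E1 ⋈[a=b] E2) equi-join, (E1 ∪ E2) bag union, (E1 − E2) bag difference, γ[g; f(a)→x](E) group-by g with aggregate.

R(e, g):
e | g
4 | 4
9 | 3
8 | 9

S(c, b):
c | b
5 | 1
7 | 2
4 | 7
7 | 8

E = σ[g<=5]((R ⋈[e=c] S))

σ filters on g, owned by the left side.
E' = (σ[g<=5](R) ⋈[e=c] S)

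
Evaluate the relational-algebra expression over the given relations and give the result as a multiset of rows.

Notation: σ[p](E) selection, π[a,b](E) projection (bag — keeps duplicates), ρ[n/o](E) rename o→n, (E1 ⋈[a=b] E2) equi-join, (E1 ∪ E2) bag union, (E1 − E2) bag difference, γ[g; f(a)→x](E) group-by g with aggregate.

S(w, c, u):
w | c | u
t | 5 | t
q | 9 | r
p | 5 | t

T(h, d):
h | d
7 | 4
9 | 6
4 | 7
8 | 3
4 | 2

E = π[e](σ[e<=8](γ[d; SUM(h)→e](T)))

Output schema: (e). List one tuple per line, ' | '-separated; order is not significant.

Stepwise |·|:
  T → 5
  γ[d; SUM(h)→e](T) → 5
  σ[e<=8](γ[d; SUM(h)→e](T)) → 4
  π[e](σ[e<=8](γ[d; SUM(h)→e](T))) → 4

== RESULT ==
e
4
4
7
8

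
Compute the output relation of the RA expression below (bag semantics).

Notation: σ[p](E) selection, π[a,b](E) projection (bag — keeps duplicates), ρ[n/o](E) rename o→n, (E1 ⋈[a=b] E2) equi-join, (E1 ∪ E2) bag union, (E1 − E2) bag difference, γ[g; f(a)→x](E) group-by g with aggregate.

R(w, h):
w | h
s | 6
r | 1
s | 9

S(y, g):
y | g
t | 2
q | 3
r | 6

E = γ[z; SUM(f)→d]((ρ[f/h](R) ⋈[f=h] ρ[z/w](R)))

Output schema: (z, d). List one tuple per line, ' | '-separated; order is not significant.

Subexpression sizes:
  R → 3
  ρ[f/h](R) → 3
  R → 3
  ρ[z/w](R) → 3
  (ρ[f/h](R) ⋈[f=h] ρ[z/w](R)) → 3
  γ[z; SUM(f)→d]((ρ[f/h](R) ⋈[f=h] ρ[z/w](R))) → 2

== RESULT ==
z | d
r | 1
s | 15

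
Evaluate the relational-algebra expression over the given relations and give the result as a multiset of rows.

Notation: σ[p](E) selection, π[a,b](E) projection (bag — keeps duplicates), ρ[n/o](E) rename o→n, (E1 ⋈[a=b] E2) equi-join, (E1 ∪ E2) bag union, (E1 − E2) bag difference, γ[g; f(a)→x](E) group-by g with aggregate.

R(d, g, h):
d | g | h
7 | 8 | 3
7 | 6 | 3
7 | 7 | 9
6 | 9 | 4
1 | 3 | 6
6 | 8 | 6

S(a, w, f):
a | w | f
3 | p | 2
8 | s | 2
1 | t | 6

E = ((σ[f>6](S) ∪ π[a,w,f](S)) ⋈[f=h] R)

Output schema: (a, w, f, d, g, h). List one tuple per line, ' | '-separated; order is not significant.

Row counts bottom-up:
  S → 3
  σ[f>6](S) → 0
  S → 3
  π[a,w,f](S) → 3
  (σ[f>6](S) ∪ π[a,w,f](S)) → 3
  R → 6
  ((σ[f>6](S) ∪ π[a,w,f](S)) ⋈[f=h] R) → 2

== RESULT ==
a | w | f | d | g | h
1 | t | 6 | 1 | 3 | 6
1 | t | 6 | 6 | 8 | 6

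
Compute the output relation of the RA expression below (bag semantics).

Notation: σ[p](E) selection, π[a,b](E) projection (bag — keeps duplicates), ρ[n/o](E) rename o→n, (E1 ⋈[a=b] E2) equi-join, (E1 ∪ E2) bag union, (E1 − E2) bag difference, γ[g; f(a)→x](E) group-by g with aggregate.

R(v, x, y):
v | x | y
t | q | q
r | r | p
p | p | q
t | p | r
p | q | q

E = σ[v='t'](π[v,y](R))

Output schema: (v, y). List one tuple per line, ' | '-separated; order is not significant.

Row counts bottom-up:
  R → 5
  π[v,y](R) → 5
  σ[v='t'](π[v,y](R)) → 2

== RESULT ==
v | y
t | q
t | r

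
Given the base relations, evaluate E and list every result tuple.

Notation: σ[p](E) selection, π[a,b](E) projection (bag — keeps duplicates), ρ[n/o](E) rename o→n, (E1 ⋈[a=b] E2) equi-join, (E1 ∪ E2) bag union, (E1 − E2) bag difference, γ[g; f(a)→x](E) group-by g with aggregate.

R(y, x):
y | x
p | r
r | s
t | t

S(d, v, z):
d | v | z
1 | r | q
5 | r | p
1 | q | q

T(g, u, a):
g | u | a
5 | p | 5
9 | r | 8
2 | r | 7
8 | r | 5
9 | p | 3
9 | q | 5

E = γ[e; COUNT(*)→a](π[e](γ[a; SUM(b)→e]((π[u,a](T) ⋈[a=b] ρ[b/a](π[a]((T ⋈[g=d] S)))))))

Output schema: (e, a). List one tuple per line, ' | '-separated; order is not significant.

Stepwise |·|:
  T → 6
  π[u,a](T) → 6
  T → 6
  S → 3
  (T ⋈[g=d] S) → 1
  π[a]((T ⋈[g=d] S)) → 1
  ρ[b/a](π[a]((T ⋈[g=d] S))) → 1
  (π[u,a](T) ⋈[a=b] ρ[b/a](π[a]((T ⋈[g=d] S)))) → 3
  γ[a; SUM(b)→e]((π[u,a](T) ⋈[a=b] ρ[b/a](π[a]((T ⋈[g=d] S))))) → 1
  π[e](γ[a; SUM(b)→e]((π[u,a](T) ⋈[a=b] ρ[b/a](π[a]((T ⋈[g=d] S)))))) → 1
  γ[e; COUNT(*)→a](π[e](γ[a; SUM(b)→e]((π[u,a](T) ⋈[a=b] ρ[b/a](π[a]((T ⋈[g=d] S))))))) → 1

== RESULT ==
e | a
15 | 1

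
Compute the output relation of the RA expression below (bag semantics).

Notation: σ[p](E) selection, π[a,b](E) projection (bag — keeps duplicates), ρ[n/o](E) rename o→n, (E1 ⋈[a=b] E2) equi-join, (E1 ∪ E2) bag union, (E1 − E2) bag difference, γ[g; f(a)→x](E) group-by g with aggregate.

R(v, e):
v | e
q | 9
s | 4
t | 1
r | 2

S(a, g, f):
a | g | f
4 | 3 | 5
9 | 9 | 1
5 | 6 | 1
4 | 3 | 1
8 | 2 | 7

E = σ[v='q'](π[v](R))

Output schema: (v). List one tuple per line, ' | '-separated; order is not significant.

Subexpression sizes:
  R → 4
  π[v](R) → 4
  σ[v='q'](π[v](R)) → 1

== RESULT ==
v
q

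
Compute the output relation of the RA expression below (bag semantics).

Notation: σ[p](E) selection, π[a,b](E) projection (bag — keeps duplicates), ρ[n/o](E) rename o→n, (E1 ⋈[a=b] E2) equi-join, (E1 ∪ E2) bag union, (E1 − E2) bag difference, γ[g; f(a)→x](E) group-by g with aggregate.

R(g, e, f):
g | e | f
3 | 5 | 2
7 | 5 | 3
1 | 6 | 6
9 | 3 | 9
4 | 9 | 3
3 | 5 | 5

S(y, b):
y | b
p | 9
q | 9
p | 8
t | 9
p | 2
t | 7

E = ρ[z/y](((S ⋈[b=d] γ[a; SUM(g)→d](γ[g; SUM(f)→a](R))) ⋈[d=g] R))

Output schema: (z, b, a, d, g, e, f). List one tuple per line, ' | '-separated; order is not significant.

Stepwise |·|:
  S → 6
  R → 6
  γ[g; SUM(f)→a](R) → 5
  γ[a; SUM(g)→d](γ[g; SUM(f)→a](R)) → 4
  (S ⋈[b=d] γ[a; SUM(g)→d](γ[g; SUM(f)→a](R))) → 3
  R → 6
  ((S ⋈[b=d] γ[a; SUM(g)→d](γ[g; SUM(f)→a](R))) ⋈[d=g] R) → 3
  ρ[z/y](((S ⋈[b=d] γ[a; SUM(g)→d](γ[g; SUM(f)→a](R))) ⋈[d=g] R)) → 3

== RESULT ==
z | b | a | d | g | e | f
p | 9 | 9 | 9 | 9 | 3 | 9
q | 9 | 9 | 9 | 9 | 3 | 9
t | 9 | 9 | 9 | 9 | 3 | 9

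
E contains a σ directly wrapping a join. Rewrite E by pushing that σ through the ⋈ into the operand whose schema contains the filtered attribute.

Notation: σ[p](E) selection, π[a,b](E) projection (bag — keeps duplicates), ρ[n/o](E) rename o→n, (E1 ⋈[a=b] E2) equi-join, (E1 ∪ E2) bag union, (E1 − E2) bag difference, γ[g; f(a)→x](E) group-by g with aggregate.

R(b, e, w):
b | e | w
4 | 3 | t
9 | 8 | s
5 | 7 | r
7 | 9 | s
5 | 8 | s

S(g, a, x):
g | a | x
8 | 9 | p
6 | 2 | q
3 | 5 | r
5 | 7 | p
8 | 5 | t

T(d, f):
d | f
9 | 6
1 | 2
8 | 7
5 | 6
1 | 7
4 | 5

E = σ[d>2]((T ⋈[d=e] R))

σ filters on d, owned by the left side.
E' = (σ[d>2](T) ⋈[d=e] R)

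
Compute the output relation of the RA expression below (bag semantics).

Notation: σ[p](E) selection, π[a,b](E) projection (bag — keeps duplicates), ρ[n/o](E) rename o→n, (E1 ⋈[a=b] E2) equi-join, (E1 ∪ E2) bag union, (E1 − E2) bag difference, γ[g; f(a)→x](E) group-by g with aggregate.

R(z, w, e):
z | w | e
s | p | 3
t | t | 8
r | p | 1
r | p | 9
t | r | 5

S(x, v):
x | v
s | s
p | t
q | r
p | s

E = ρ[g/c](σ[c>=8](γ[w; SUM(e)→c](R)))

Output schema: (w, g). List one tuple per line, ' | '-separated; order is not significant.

Stepwise |·|:
  R → 5
  γ[w; SUM(e)→c](R) → 3
  σ[c>=8](γ[w; SUM(e)→c](R)) → 2
  ρ[g/c](σ[c>=8](γ[w; SUM(e)→c](R))) → 2

== RESULT ==
w | g
p | 13
t | 8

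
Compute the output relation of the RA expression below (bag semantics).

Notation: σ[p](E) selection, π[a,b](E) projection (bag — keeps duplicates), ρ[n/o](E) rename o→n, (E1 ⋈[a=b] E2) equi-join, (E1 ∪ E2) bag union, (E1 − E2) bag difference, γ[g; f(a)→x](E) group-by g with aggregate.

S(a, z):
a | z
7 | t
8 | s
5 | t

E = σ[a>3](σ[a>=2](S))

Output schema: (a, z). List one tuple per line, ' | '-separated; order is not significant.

Per-node cardinality:
  S → 3
  σ[a>=2](S) → 3
  σ[a>3](σ[a>=2](S)) → 3

== RESULT ==
a | z
5 | t
7 | t
8 | s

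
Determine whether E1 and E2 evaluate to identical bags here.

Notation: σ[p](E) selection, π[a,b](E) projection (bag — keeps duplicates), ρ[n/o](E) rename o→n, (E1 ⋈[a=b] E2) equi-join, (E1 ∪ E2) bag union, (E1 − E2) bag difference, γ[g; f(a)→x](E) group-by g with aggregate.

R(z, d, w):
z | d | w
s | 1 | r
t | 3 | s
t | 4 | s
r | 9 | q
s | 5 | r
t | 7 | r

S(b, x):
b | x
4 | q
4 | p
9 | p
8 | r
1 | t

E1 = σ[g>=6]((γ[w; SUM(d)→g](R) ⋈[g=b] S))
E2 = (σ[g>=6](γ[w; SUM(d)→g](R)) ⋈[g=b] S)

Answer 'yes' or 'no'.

E1 subexpression sizes:
  R → 6
  γ[w; SUM(d)→g](R) → 3
  S → 5
  (γ[w; SUM(d)→g](R) ⋈[g=b] S) → 1
  σ[g>=6]((γ[w; SUM(d)→g](R) ⋈[g=b] S)) → 1
E2 subexpression sizes:
  R → 6
  γ[w; SUM(d)→g](R) → 3
  σ[g>=6](γ[w; SUM(d)→g](R)) → 3
  S → 5
  (σ[g>=6](γ[w; SUM(d)→g](R)) ⋈[g=b] S) → 1

E1 and E2 produce the same multiset:
w | g | b | x
q | 9 | 9 | p

yes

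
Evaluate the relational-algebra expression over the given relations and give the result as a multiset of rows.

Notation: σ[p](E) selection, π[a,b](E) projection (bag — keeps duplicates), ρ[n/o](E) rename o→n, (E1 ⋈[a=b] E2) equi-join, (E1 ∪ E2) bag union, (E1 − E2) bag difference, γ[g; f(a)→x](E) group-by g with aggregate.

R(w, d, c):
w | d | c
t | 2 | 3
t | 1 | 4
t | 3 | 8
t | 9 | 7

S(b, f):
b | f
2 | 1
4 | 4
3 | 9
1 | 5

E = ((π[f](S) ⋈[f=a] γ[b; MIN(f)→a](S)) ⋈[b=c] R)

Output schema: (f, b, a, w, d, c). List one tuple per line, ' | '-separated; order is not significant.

Row counts bottom-up:
  S → 4
  π[f](S) → 4
  S → 4
  γ[b; MIN(f)→a](S) → 4
  (π[f](S) ⋈[f=a] γ[b; MIN(f)→a](S)) → 4
  R → 4
  ((π[f](S) ⋈[f=a] γ[b; MIN(f)→a](S)) ⋈[b=c] R) → 2

== RESULT ==
f | b | a | w | d | c
4 | 4 | 4 | t | 1 | 4
9 | 3 | 9 | t | 2 | 3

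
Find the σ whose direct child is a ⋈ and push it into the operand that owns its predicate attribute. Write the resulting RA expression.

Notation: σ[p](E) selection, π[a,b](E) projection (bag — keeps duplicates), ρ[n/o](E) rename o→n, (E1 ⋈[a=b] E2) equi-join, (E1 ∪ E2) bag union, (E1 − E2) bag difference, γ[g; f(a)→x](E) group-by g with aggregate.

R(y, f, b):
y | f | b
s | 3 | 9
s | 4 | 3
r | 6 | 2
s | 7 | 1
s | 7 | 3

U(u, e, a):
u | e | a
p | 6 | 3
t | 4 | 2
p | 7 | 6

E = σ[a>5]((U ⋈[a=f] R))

σ filters on a, owned by the left side.
E' = (σ[a>5](U) ⋈[a=f] R)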